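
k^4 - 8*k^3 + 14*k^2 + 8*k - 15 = (k - 5)*(k - 3)*(k - 1)*(k + 1)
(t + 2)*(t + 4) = t^2 + 6*t + 8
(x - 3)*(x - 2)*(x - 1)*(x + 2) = x^4 - 4*x^3 - x^2 + 16*x - 12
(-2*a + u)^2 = 4*a^2 - 4*a*u + u^2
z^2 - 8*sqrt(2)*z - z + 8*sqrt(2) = (z - 1)*(z - 8*sqrt(2))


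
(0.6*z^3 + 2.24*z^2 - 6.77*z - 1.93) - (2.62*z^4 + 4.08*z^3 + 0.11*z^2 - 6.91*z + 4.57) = -2.62*z^4 - 3.48*z^3 + 2.13*z^2 + 0.140000000000001*z - 6.5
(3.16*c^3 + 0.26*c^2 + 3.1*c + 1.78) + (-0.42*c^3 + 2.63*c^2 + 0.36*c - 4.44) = 2.74*c^3 + 2.89*c^2 + 3.46*c - 2.66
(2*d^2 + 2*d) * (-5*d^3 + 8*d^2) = -10*d^5 + 6*d^4 + 16*d^3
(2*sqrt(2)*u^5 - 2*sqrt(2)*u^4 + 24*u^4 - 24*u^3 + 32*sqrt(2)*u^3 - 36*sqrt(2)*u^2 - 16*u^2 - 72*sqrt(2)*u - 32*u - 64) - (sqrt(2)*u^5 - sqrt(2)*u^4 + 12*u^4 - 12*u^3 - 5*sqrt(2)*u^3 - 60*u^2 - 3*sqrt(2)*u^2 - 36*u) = sqrt(2)*u^5 - sqrt(2)*u^4 + 12*u^4 - 12*u^3 + 37*sqrt(2)*u^3 - 33*sqrt(2)*u^2 + 44*u^2 - 72*sqrt(2)*u + 4*u - 64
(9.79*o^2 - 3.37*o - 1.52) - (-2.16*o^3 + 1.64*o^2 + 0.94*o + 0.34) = 2.16*o^3 + 8.15*o^2 - 4.31*o - 1.86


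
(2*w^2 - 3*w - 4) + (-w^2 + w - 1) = w^2 - 2*w - 5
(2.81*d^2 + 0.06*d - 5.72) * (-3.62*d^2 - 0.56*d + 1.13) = -10.1722*d^4 - 1.7908*d^3 + 23.8481*d^2 + 3.271*d - 6.4636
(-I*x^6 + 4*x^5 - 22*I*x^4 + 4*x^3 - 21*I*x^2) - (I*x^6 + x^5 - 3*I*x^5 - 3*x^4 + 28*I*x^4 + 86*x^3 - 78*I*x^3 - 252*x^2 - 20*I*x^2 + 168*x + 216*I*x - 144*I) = -2*I*x^6 + 3*x^5 + 3*I*x^5 + 3*x^4 - 50*I*x^4 - 82*x^3 + 78*I*x^3 + 252*x^2 - I*x^2 - 168*x - 216*I*x + 144*I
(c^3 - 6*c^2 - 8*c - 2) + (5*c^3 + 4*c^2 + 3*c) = 6*c^3 - 2*c^2 - 5*c - 2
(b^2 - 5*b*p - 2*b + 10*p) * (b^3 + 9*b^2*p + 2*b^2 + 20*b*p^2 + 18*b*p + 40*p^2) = b^5 + 4*b^4*p - 25*b^3*p^2 - 4*b^3 - 100*b^2*p^3 - 16*b^2*p + 100*b*p^2 + 400*p^3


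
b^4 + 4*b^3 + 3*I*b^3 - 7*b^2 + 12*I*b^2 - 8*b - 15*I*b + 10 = (b - 1)*(b + 5)*(b + I)*(b + 2*I)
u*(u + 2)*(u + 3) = u^3 + 5*u^2 + 6*u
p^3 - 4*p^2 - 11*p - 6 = (p - 6)*(p + 1)^2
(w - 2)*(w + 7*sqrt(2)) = w^2 - 2*w + 7*sqrt(2)*w - 14*sqrt(2)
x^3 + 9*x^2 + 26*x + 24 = (x + 2)*(x + 3)*(x + 4)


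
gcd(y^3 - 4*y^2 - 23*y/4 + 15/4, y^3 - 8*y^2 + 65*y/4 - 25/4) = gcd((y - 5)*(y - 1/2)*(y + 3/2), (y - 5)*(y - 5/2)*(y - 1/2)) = y^2 - 11*y/2 + 5/2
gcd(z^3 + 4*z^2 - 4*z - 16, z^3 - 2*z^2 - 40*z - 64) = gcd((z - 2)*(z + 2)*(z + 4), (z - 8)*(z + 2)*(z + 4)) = z^2 + 6*z + 8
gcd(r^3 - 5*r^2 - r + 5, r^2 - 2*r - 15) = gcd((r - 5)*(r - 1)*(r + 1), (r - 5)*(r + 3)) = r - 5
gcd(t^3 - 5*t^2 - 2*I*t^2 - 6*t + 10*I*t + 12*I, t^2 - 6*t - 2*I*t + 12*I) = t^2 + t*(-6 - 2*I) + 12*I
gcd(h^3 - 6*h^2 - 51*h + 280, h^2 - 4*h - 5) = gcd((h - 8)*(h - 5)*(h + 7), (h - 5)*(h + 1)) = h - 5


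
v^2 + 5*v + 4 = (v + 1)*(v + 4)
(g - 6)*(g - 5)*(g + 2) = g^3 - 9*g^2 + 8*g + 60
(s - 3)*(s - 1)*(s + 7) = s^3 + 3*s^2 - 25*s + 21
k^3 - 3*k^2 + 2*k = k*(k - 2)*(k - 1)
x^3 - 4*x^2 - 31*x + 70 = (x - 7)*(x - 2)*(x + 5)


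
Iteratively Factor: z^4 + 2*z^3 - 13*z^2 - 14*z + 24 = (z - 3)*(z^3 + 5*z^2 + 2*z - 8) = (z - 3)*(z + 2)*(z^2 + 3*z - 4) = (z - 3)*(z - 1)*(z + 2)*(z + 4)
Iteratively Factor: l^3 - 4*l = (l - 2)*(l^2 + 2*l) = l*(l - 2)*(l + 2)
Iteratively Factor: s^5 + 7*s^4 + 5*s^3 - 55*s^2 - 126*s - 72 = (s + 1)*(s^4 + 6*s^3 - s^2 - 54*s - 72) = (s + 1)*(s + 3)*(s^3 + 3*s^2 - 10*s - 24) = (s + 1)*(s + 3)*(s + 4)*(s^2 - s - 6) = (s - 3)*(s + 1)*(s + 3)*(s + 4)*(s + 2)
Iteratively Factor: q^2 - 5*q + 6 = (q - 3)*(q - 2)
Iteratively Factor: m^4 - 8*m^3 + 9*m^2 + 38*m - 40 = (m - 5)*(m^3 - 3*m^2 - 6*m + 8) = (m - 5)*(m - 4)*(m^2 + m - 2) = (m - 5)*(m - 4)*(m + 2)*(m - 1)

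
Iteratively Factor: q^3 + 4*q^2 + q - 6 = (q - 1)*(q^2 + 5*q + 6) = (q - 1)*(q + 3)*(q + 2)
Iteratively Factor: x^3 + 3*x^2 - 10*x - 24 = (x - 3)*(x^2 + 6*x + 8) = (x - 3)*(x + 2)*(x + 4)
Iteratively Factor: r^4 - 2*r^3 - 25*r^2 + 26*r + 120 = (r - 5)*(r^3 + 3*r^2 - 10*r - 24) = (r - 5)*(r + 4)*(r^2 - r - 6) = (r - 5)*(r - 3)*(r + 4)*(r + 2)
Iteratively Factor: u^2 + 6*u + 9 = (u + 3)*(u + 3)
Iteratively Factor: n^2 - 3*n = (n - 3)*(n)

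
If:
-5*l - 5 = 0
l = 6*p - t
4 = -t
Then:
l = -1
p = -5/6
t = -4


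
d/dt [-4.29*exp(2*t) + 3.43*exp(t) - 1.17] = (3.43 - 8.58*exp(t))*exp(t)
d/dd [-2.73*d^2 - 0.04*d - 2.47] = -5.46*d - 0.04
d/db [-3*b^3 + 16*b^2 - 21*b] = -9*b^2 + 32*b - 21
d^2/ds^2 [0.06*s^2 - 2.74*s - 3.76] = 0.120000000000000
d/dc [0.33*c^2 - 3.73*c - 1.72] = 0.66*c - 3.73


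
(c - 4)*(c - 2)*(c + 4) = c^3 - 2*c^2 - 16*c + 32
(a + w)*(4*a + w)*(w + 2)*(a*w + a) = 4*a^3*w^2 + 12*a^3*w + 8*a^3 + 5*a^2*w^3 + 15*a^2*w^2 + 10*a^2*w + a*w^4 + 3*a*w^3 + 2*a*w^2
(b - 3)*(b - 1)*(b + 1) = b^3 - 3*b^2 - b + 3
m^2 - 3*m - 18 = (m - 6)*(m + 3)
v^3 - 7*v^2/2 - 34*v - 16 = (v - 8)*(v + 1/2)*(v + 4)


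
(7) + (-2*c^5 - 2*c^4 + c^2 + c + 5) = -2*c^5 - 2*c^4 + c^2 + c + 12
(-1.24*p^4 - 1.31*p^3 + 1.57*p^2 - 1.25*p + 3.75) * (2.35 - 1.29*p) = 1.5996*p^5 - 1.2241*p^4 - 5.1038*p^3 + 5.302*p^2 - 7.775*p + 8.8125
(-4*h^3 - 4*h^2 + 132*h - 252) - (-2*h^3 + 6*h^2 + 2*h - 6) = -2*h^3 - 10*h^2 + 130*h - 246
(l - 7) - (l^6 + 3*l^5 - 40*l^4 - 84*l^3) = -l^6 - 3*l^5 + 40*l^4 + 84*l^3 + l - 7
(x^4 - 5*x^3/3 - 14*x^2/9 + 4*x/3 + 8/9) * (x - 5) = x^5 - 20*x^4/3 + 61*x^3/9 + 82*x^2/9 - 52*x/9 - 40/9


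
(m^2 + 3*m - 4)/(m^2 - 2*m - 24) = (m - 1)/(m - 6)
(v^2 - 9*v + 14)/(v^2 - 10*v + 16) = (v - 7)/(v - 8)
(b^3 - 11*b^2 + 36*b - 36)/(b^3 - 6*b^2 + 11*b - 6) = (b - 6)/(b - 1)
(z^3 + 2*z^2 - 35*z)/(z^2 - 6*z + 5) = z*(z + 7)/(z - 1)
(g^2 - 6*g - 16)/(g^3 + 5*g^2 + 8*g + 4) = (g - 8)/(g^2 + 3*g + 2)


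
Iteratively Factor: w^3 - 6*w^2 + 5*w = (w - 5)*(w^2 - w) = (w - 5)*(w - 1)*(w)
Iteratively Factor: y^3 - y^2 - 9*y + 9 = (y - 1)*(y^2 - 9) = (y - 3)*(y - 1)*(y + 3)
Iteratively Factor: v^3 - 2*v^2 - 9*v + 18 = (v - 2)*(v^2 - 9) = (v - 2)*(v + 3)*(v - 3)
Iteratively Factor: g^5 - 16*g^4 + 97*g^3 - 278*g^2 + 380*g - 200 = (g - 2)*(g^4 - 14*g^3 + 69*g^2 - 140*g + 100) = (g - 2)^2*(g^3 - 12*g^2 + 45*g - 50) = (g - 5)*(g - 2)^2*(g^2 - 7*g + 10) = (g - 5)^2*(g - 2)^2*(g - 2)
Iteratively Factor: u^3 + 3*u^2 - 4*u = (u)*(u^2 + 3*u - 4) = u*(u - 1)*(u + 4)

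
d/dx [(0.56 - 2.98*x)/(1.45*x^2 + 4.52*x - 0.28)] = (4.321*x^2 - 1.624*x - 1.6968)/(2.1025*x^4 + 13.108*x^3 + 19.6184*x^2 - 2.5312*x + 0.0784)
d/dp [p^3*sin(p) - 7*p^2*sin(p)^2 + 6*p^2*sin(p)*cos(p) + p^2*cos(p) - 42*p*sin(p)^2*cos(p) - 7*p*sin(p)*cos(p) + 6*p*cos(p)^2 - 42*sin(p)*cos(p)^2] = p^3*cos(p) + 2*p^2*sin(p) - 7*p^2*sin(2*p) + 6*p^2*cos(2*p) + 21*p*sin(p)/2 - 63*p*sin(3*p)/2 + 2*p*cos(p) - 7*p - 7*sin(2*p)/2 - 21*cos(p) + 3*cos(2*p) - 21*cos(3*p) + 3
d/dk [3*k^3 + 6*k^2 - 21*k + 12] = 9*k^2 + 12*k - 21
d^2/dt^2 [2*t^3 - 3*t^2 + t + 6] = 12*t - 6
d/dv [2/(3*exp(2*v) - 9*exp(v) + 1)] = (18 - 12*exp(v))*exp(v)/(3*exp(2*v) - 9*exp(v) + 1)^2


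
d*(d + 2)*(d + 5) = d^3 + 7*d^2 + 10*d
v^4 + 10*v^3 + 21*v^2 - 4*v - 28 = (v - 1)*(v + 2)^2*(v + 7)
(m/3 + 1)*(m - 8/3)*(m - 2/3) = m^3/3 - m^2/9 - 74*m/27 + 16/9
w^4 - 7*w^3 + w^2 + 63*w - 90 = (w - 5)*(w - 3)*(w - 2)*(w + 3)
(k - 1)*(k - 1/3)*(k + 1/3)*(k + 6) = k^4 + 5*k^3 - 55*k^2/9 - 5*k/9 + 2/3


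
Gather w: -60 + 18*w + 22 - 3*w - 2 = 15*w - 40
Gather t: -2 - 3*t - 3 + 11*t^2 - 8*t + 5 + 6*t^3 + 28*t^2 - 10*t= 6*t^3 + 39*t^2 - 21*t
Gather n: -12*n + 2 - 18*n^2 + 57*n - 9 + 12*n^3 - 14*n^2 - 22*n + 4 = 12*n^3 - 32*n^2 + 23*n - 3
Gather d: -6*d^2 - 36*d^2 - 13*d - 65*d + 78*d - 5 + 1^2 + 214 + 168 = 378 - 42*d^2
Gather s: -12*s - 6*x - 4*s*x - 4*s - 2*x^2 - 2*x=s*(-4*x - 16) - 2*x^2 - 8*x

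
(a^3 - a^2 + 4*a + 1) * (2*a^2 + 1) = 2*a^5 - 2*a^4 + 9*a^3 + a^2 + 4*a + 1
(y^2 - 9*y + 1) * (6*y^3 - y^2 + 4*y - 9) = 6*y^5 - 55*y^4 + 19*y^3 - 46*y^2 + 85*y - 9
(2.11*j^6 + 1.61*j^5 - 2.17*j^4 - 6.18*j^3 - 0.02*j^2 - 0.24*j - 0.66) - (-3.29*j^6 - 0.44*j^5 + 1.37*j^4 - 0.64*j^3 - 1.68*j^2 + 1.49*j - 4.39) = 5.4*j^6 + 2.05*j^5 - 3.54*j^4 - 5.54*j^3 + 1.66*j^2 - 1.73*j + 3.73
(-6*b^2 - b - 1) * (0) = 0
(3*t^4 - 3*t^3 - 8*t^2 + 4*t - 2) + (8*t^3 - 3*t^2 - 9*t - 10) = 3*t^4 + 5*t^3 - 11*t^2 - 5*t - 12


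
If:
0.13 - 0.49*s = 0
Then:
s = 0.27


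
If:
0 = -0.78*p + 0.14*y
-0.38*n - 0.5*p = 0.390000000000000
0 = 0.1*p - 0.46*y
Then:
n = -1.03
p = 0.00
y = 0.00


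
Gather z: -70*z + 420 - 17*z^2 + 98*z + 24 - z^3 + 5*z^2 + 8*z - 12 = -z^3 - 12*z^2 + 36*z + 432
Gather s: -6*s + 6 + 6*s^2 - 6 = 6*s^2 - 6*s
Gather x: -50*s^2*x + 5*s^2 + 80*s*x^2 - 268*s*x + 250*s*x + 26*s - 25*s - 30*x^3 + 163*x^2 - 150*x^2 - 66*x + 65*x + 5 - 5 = 5*s^2 + s - 30*x^3 + x^2*(80*s + 13) + x*(-50*s^2 - 18*s - 1)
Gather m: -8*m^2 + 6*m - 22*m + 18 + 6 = -8*m^2 - 16*m + 24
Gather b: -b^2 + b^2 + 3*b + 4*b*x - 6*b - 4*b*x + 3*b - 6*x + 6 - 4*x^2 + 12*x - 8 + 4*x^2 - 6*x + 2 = 0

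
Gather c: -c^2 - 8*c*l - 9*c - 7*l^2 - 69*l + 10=-c^2 + c*(-8*l - 9) - 7*l^2 - 69*l + 10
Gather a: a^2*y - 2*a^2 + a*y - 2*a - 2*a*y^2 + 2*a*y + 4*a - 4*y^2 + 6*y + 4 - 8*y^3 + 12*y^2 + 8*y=a^2*(y - 2) + a*(-2*y^2 + 3*y + 2) - 8*y^3 + 8*y^2 + 14*y + 4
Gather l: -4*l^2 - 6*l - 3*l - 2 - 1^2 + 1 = -4*l^2 - 9*l - 2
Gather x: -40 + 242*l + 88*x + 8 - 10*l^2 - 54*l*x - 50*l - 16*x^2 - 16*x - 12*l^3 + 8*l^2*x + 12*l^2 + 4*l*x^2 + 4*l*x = -12*l^3 + 2*l^2 + 192*l + x^2*(4*l - 16) + x*(8*l^2 - 50*l + 72) - 32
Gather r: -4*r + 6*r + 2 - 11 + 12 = 2*r + 3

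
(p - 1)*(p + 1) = p^2 - 1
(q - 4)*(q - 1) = q^2 - 5*q + 4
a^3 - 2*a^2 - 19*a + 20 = (a - 5)*(a - 1)*(a + 4)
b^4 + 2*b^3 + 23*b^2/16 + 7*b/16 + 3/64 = (b + 1/4)*(b + 1/2)^2*(b + 3/4)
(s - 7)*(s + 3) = s^2 - 4*s - 21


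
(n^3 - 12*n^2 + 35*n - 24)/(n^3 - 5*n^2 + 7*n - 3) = (n - 8)/(n - 1)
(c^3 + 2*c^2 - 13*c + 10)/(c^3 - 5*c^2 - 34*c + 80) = (c - 1)/(c - 8)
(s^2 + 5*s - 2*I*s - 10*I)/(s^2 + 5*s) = (s - 2*I)/s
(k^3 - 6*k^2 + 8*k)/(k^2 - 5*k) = (k^2 - 6*k + 8)/(k - 5)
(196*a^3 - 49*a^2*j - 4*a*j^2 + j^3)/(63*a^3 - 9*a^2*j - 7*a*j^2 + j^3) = (28*a^2 - 3*a*j - j^2)/(9*a^2 - j^2)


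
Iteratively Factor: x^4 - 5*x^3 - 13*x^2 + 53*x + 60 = (x + 1)*(x^3 - 6*x^2 - 7*x + 60) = (x - 4)*(x + 1)*(x^2 - 2*x - 15) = (x - 4)*(x + 1)*(x + 3)*(x - 5)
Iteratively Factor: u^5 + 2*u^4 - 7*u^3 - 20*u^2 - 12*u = (u - 3)*(u^4 + 5*u^3 + 8*u^2 + 4*u) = u*(u - 3)*(u^3 + 5*u^2 + 8*u + 4) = u*(u - 3)*(u + 1)*(u^2 + 4*u + 4) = u*(u - 3)*(u + 1)*(u + 2)*(u + 2)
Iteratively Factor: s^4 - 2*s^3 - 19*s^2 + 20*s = (s + 4)*(s^3 - 6*s^2 + 5*s) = s*(s + 4)*(s^2 - 6*s + 5) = s*(s - 5)*(s + 4)*(s - 1)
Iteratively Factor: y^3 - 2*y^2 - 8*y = (y - 4)*(y^2 + 2*y) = y*(y - 4)*(y + 2)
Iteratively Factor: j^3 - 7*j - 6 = (j + 1)*(j^2 - j - 6) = (j - 3)*(j + 1)*(j + 2)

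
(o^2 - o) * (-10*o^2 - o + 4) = -10*o^4 + 9*o^3 + 5*o^2 - 4*o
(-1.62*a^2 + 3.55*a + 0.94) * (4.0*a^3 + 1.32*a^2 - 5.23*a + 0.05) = -6.48*a^5 + 12.0616*a^4 + 16.9186*a^3 - 17.4067*a^2 - 4.7387*a + 0.047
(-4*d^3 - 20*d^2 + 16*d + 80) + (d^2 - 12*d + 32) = -4*d^3 - 19*d^2 + 4*d + 112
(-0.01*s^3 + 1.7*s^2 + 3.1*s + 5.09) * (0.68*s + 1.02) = -0.0068*s^4 + 1.1458*s^3 + 3.842*s^2 + 6.6232*s + 5.1918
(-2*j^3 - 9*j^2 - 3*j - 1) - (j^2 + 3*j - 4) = -2*j^3 - 10*j^2 - 6*j + 3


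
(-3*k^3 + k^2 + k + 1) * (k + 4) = -3*k^4 - 11*k^3 + 5*k^2 + 5*k + 4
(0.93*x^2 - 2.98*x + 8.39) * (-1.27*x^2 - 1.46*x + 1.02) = -1.1811*x^4 + 2.4268*x^3 - 5.3559*x^2 - 15.289*x + 8.5578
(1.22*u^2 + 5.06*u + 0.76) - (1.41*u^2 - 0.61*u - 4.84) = -0.19*u^2 + 5.67*u + 5.6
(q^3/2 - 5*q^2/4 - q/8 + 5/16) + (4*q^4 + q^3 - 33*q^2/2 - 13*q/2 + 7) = 4*q^4 + 3*q^3/2 - 71*q^2/4 - 53*q/8 + 117/16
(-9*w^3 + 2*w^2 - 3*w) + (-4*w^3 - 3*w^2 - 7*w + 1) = -13*w^3 - w^2 - 10*w + 1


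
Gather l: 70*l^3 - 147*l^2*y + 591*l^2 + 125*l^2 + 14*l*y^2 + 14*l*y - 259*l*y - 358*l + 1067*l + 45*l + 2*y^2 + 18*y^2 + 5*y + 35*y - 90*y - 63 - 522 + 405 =70*l^3 + l^2*(716 - 147*y) + l*(14*y^2 - 245*y + 754) + 20*y^2 - 50*y - 180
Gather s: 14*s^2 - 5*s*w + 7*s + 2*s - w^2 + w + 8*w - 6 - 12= 14*s^2 + s*(9 - 5*w) - w^2 + 9*w - 18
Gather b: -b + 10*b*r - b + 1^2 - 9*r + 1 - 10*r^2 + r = b*(10*r - 2) - 10*r^2 - 8*r + 2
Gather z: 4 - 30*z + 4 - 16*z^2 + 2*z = -16*z^2 - 28*z + 8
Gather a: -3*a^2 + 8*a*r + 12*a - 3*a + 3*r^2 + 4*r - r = -3*a^2 + a*(8*r + 9) + 3*r^2 + 3*r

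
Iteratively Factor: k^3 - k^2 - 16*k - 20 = (k + 2)*(k^2 - 3*k - 10) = (k - 5)*(k + 2)*(k + 2)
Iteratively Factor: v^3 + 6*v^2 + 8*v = (v + 2)*(v^2 + 4*v) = v*(v + 2)*(v + 4)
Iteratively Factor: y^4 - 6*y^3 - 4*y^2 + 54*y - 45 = (y - 1)*(y^3 - 5*y^2 - 9*y + 45) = (y - 3)*(y - 1)*(y^2 - 2*y - 15) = (y - 5)*(y - 3)*(y - 1)*(y + 3)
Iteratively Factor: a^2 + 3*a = (a + 3)*(a)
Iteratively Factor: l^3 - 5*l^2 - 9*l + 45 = (l + 3)*(l^2 - 8*l + 15) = (l - 3)*(l + 3)*(l - 5)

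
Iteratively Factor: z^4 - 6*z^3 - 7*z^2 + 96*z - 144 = (z - 4)*(z^3 - 2*z^2 - 15*z + 36) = (z - 4)*(z - 3)*(z^2 + z - 12) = (z - 4)*(z - 3)*(z + 4)*(z - 3)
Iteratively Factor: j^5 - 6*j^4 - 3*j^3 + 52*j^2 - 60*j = (j - 5)*(j^4 - j^3 - 8*j^2 + 12*j) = (j - 5)*(j + 3)*(j^3 - 4*j^2 + 4*j) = (j - 5)*(j - 2)*(j + 3)*(j^2 - 2*j) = j*(j - 5)*(j - 2)*(j + 3)*(j - 2)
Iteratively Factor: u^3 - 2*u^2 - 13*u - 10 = (u + 2)*(u^2 - 4*u - 5) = (u - 5)*(u + 2)*(u + 1)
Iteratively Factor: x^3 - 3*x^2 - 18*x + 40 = (x + 4)*(x^2 - 7*x + 10) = (x - 5)*(x + 4)*(x - 2)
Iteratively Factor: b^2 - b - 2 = (b - 2)*(b + 1)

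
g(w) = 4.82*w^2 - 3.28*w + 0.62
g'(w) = 9.64*w - 3.28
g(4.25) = 73.74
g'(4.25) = 37.69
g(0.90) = 1.57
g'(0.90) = 5.40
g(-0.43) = 2.92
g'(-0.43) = -7.43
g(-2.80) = 47.59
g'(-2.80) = -30.27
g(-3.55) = 73.01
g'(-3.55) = -37.50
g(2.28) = 18.20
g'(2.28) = 18.70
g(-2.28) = 33.15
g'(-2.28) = -25.26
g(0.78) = 0.99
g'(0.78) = 4.24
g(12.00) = 655.34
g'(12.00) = 112.40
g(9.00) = 361.52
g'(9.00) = 83.48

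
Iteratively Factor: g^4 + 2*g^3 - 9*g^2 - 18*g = (g + 2)*(g^3 - 9*g) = g*(g + 2)*(g^2 - 9) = g*(g - 3)*(g + 2)*(g + 3)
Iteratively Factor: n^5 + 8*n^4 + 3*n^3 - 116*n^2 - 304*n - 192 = (n + 3)*(n^4 + 5*n^3 - 12*n^2 - 80*n - 64) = (n - 4)*(n + 3)*(n^3 + 9*n^2 + 24*n + 16) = (n - 4)*(n + 3)*(n + 4)*(n^2 + 5*n + 4) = (n - 4)*(n + 1)*(n + 3)*(n + 4)*(n + 4)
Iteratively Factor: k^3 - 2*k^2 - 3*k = (k - 3)*(k^2 + k) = (k - 3)*(k + 1)*(k)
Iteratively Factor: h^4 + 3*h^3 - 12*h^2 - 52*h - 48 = (h + 2)*(h^3 + h^2 - 14*h - 24) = (h + 2)*(h + 3)*(h^2 - 2*h - 8) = (h - 4)*(h + 2)*(h + 3)*(h + 2)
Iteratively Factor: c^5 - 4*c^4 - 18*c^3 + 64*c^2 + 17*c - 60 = (c - 3)*(c^4 - c^3 - 21*c^2 + c + 20) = (c - 3)*(c - 1)*(c^3 - 21*c - 20) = (c - 3)*(c - 1)*(c + 1)*(c^2 - c - 20) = (c - 3)*(c - 1)*(c + 1)*(c + 4)*(c - 5)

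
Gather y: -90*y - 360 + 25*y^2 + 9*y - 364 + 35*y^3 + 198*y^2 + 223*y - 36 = 35*y^3 + 223*y^2 + 142*y - 760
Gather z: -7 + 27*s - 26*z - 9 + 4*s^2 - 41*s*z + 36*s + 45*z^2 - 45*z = 4*s^2 + 63*s + 45*z^2 + z*(-41*s - 71) - 16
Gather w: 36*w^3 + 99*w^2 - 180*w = 36*w^3 + 99*w^2 - 180*w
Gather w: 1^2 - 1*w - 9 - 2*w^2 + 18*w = -2*w^2 + 17*w - 8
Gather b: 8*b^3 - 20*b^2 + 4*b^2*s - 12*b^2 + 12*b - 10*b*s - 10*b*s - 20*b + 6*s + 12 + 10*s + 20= 8*b^3 + b^2*(4*s - 32) + b*(-20*s - 8) + 16*s + 32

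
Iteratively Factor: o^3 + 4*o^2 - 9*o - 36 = (o + 3)*(o^2 + o - 12) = (o - 3)*(o + 3)*(o + 4)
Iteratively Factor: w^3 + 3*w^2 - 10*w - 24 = (w + 2)*(w^2 + w - 12) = (w + 2)*(w + 4)*(w - 3)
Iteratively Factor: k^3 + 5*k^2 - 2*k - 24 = (k + 4)*(k^2 + k - 6) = (k - 2)*(k + 4)*(k + 3)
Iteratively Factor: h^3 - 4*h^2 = (h)*(h^2 - 4*h) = h*(h - 4)*(h)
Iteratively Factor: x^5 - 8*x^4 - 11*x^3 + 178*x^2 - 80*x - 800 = (x + 4)*(x^4 - 12*x^3 + 37*x^2 + 30*x - 200) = (x - 5)*(x + 4)*(x^3 - 7*x^2 + 2*x + 40) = (x - 5)*(x + 2)*(x + 4)*(x^2 - 9*x + 20) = (x - 5)^2*(x + 2)*(x + 4)*(x - 4)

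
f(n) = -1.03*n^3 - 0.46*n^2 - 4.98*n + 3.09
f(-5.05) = 149.16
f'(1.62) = -14.58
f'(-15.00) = -686.43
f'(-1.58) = -11.24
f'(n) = -3.09*n^2 - 0.92*n - 4.98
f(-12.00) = 1776.45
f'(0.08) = -5.07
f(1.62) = -10.56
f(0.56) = -0.02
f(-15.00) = 3450.54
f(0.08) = 2.69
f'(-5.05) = -79.14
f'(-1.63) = -11.69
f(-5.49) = 187.00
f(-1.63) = 14.45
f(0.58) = -0.15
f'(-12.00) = -438.90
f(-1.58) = 13.87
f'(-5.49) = -93.06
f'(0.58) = -6.55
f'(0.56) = -6.46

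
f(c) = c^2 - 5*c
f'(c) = 2*c - 5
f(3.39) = -5.46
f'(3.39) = 1.78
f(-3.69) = 32.07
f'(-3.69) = -12.38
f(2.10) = -6.09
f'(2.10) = -0.80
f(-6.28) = 70.84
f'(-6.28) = -17.56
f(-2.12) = 15.09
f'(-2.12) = -9.24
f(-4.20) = 38.64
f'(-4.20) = -13.40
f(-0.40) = 2.16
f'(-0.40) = -5.80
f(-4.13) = 37.71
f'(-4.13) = -13.26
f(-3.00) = 24.00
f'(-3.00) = -11.00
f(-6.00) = 66.00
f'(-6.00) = -17.00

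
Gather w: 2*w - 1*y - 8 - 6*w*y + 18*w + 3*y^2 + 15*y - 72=w*(20 - 6*y) + 3*y^2 + 14*y - 80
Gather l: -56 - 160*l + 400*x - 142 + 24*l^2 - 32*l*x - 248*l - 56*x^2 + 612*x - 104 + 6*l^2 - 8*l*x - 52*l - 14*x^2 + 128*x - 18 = 30*l^2 + l*(-40*x - 460) - 70*x^2 + 1140*x - 320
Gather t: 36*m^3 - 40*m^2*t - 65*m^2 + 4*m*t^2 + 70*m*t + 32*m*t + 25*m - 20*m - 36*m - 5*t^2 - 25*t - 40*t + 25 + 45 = 36*m^3 - 65*m^2 - 31*m + t^2*(4*m - 5) + t*(-40*m^2 + 102*m - 65) + 70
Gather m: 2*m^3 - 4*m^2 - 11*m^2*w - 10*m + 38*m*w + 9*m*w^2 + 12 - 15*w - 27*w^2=2*m^3 + m^2*(-11*w - 4) + m*(9*w^2 + 38*w - 10) - 27*w^2 - 15*w + 12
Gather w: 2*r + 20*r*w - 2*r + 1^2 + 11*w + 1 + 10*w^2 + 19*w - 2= 10*w^2 + w*(20*r + 30)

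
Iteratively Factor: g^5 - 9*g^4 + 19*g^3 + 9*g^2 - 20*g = (g - 4)*(g^4 - 5*g^3 - g^2 + 5*g) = (g - 5)*(g - 4)*(g^3 - g) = (g - 5)*(g - 4)*(g - 1)*(g^2 + g) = (g - 5)*(g - 4)*(g - 1)*(g + 1)*(g)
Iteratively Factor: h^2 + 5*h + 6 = (h + 3)*(h + 2)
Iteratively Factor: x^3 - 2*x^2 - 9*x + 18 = (x - 3)*(x^2 + x - 6) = (x - 3)*(x - 2)*(x + 3)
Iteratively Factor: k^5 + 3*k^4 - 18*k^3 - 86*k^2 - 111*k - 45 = (k + 1)*(k^4 + 2*k^3 - 20*k^2 - 66*k - 45) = (k - 5)*(k + 1)*(k^3 + 7*k^2 + 15*k + 9) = (k - 5)*(k + 1)*(k + 3)*(k^2 + 4*k + 3) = (k - 5)*(k + 1)*(k + 3)^2*(k + 1)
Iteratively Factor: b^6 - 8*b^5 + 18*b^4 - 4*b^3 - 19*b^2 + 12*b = (b - 3)*(b^5 - 5*b^4 + 3*b^3 + 5*b^2 - 4*b) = (b - 3)*(b - 1)*(b^4 - 4*b^3 - b^2 + 4*b) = b*(b - 3)*(b - 1)*(b^3 - 4*b^2 - b + 4) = b*(b - 3)*(b - 1)^2*(b^2 - 3*b - 4) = b*(b - 4)*(b - 3)*(b - 1)^2*(b + 1)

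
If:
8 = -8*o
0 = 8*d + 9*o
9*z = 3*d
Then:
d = 9/8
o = -1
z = 3/8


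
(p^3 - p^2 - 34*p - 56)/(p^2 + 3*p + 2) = (p^2 - 3*p - 28)/(p + 1)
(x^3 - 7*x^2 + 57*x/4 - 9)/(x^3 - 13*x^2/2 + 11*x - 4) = (4*x^2 - 12*x + 9)/(2*(2*x^2 - 5*x + 2))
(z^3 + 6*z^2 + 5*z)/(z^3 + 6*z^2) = (z^2 + 6*z + 5)/(z*(z + 6))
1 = 1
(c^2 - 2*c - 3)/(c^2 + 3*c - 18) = (c + 1)/(c + 6)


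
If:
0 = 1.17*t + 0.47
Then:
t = -0.40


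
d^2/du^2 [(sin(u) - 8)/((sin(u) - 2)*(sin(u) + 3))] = (-sin(u)^5 + 33*sin(u)^4 - 10*sin(u)^3 + 146*sin(u)^2 - 100)/((sin(u) - 2)^3*(sin(u) + 3)^3)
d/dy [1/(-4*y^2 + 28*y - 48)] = (2*y - 7)/(4*(y^2 - 7*y + 12)^2)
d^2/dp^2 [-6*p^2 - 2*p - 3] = -12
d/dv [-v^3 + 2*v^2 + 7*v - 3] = -3*v^2 + 4*v + 7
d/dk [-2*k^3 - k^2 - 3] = 2*k*(-3*k - 1)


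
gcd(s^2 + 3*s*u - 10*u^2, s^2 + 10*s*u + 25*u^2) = s + 5*u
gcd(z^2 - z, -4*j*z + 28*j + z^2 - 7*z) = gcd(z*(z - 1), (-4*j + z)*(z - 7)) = 1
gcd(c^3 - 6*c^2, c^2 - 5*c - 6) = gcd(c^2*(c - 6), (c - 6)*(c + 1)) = c - 6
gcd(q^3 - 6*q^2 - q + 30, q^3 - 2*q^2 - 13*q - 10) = q^2 - 3*q - 10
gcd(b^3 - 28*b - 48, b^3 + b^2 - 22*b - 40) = b^2 + 6*b + 8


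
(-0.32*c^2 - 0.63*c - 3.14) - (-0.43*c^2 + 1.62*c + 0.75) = 0.11*c^2 - 2.25*c - 3.89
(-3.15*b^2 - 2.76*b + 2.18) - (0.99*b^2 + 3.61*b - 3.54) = -4.14*b^2 - 6.37*b + 5.72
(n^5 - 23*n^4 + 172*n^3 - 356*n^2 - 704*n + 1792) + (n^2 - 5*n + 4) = n^5 - 23*n^4 + 172*n^3 - 355*n^2 - 709*n + 1796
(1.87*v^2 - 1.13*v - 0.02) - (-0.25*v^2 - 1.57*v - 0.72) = 2.12*v^2 + 0.44*v + 0.7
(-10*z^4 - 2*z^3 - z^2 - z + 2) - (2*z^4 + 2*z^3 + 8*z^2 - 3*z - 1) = -12*z^4 - 4*z^3 - 9*z^2 + 2*z + 3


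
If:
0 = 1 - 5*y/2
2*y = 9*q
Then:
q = 4/45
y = 2/5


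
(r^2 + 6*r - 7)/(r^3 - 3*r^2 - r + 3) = (r + 7)/(r^2 - 2*r - 3)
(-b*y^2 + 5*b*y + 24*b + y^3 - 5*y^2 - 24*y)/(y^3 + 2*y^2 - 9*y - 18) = (-b*y + 8*b + y^2 - 8*y)/(y^2 - y - 6)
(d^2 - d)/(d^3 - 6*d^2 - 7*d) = (1 - d)/(-d^2 + 6*d + 7)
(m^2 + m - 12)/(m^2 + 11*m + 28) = (m - 3)/(m + 7)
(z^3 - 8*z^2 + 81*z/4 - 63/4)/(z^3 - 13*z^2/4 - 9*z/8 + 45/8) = 2*(2*z - 7)/(4*z + 5)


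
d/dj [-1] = 0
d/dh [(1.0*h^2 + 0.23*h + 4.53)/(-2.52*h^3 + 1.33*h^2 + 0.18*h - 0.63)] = (2.52*h^4 + 1.1592*h^3 + 34.1209*h^2 - 13.3098*h - 0.9603)/(6.3504*h^6 - 6.7032*h^5 + 0.8617*h^4 + 3.654*h^3 - 1.6434*h^2 - 0.2268*h + 0.3969)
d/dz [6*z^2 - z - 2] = 12*z - 1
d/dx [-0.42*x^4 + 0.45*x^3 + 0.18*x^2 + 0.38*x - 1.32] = -1.68*x^3 + 1.35*x^2 + 0.36*x + 0.38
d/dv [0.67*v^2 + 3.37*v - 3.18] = 1.34*v + 3.37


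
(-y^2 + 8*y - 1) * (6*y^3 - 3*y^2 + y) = -6*y^5 + 51*y^4 - 31*y^3 + 11*y^2 - y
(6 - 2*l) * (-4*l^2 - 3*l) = 8*l^3 - 18*l^2 - 18*l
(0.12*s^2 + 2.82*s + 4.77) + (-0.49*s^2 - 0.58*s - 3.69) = -0.37*s^2 + 2.24*s + 1.08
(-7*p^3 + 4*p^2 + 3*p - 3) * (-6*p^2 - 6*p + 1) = 42*p^5 + 18*p^4 - 49*p^3 + 4*p^2 + 21*p - 3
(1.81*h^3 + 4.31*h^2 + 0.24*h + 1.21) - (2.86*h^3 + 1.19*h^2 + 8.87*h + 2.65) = -1.05*h^3 + 3.12*h^2 - 8.63*h - 1.44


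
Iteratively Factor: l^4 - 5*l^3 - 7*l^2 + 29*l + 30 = (l - 5)*(l^3 - 7*l - 6) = (l - 5)*(l - 3)*(l^2 + 3*l + 2) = (l - 5)*(l - 3)*(l + 1)*(l + 2)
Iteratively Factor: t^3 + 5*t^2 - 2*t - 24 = (t + 3)*(t^2 + 2*t - 8) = (t - 2)*(t + 3)*(t + 4)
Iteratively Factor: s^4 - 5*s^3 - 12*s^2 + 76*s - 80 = (s - 5)*(s^3 - 12*s + 16) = (s - 5)*(s - 2)*(s^2 + 2*s - 8) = (s - 5)*(s - 2)*(s + 4)*(s - 2)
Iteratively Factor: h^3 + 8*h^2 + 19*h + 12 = (h + 4)*(h^2 + 4*h + 3) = (h + 1)*(h + 4)*(h + 3)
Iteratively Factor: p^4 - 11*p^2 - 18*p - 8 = (p - 4)*(p^3 + 4*p^2 + 5*p + 2) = (p - 4)*(p + 1)*(p^2 + 3*p + 2) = (p - 4)*(p + 1)^2*(p + 2)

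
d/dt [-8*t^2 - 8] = -16*t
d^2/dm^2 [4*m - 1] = 0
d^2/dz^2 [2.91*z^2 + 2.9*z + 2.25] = 5.82000000000000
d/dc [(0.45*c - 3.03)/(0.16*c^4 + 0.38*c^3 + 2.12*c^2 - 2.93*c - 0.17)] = (-0.216*c^4 + 1.5972*c^3 + 2.5002*c^2 + 12.8472*c - 8.9544)/(0.0256*c^8 + 0.1216*c^7 + 0.8228*c^6 + 0.6736*c^5 + 2.2132*c^4 - 12.5524*c^3 + 7.8641*c^2 + 0.9962*c + 0.0289)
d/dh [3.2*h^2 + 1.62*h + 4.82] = 6.4*h + 1.62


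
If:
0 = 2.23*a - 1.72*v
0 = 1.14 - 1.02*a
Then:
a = 1.12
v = 1.45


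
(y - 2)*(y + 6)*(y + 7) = y^3 + 11*y^2 + 16*y - 84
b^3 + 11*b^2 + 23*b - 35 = (b - 1)*(b + 5)*(b + 7)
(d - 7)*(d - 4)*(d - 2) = d^3 - 13*d^2 + 50*d - 56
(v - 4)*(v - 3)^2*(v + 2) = v^4 - 8*v^3 + 13*v^2 + 30*v - 72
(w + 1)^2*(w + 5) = w^3 + 7*w^2 + 11*w + 5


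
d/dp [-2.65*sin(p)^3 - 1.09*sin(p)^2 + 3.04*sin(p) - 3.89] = (-7.95*sin(p)^2 - 2.18*sin(p) + 3.04)*cos(p)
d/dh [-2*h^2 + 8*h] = 8 - 4*h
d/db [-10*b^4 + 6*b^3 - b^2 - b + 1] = -40*b^3 + 18*b^2 - 2*b - 1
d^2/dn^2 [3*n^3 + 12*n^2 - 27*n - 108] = 18*n + 24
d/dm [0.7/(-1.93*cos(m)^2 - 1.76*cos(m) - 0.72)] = -(2.702*cos(m) + 1.232)*sin(m)/(1.93*cos(m)^2 + 1.76*cos(m) + 0.72)^2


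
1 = 1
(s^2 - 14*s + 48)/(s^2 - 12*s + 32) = (s - 6)/(s - 4)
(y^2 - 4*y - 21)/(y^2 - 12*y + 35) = (y + 3)/(y - 5)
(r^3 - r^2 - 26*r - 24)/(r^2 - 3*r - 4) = (r^2 - 2*r - 24)/(r - 4)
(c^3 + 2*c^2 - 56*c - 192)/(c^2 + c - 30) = (c^2 - 4*c - 32)/(c - 5)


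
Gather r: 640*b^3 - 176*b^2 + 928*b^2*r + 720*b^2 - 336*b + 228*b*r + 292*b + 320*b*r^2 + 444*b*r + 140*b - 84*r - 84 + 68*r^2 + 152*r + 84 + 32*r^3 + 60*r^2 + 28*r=640*b^3 + 544*b^2 + 96*b + 32*r^3 + r^2*(320*b + 128) + r*(928*b^2 + 672*b + 96)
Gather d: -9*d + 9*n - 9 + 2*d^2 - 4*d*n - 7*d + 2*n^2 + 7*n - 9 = 2*d^2 + d*(-4*n - 16) + 2*n^2 + 16*n - 18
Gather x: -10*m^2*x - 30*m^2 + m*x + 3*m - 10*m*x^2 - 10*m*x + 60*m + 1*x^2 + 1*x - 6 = -30*m^2 + 63*m + x^2*(1 - 10*m) + x*(-10*m^2 - 9*m + 1) - 6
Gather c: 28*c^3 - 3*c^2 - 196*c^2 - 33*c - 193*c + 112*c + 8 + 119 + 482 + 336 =28*c^3 - 199*c^2 - 114*c + 945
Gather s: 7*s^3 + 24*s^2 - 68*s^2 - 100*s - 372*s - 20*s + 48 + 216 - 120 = 7*s^3 - 44*s^2 - 492*s + 144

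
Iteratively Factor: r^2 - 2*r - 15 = (r + 3)*(r - 5)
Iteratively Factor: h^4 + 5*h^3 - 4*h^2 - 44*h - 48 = (h + 2)*(h^3 + 3*h^2 - 10*h - 24) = (h + 2)*(h + 4)*(h^2 - h - 6) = (h - 3)*(h + 2)*(h + 4)*(h + 2)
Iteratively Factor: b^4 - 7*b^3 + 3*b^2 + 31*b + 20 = (b - 4)*(b^3 - 3*b^2 - 9*b - 5) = (b - 4)*(b + 1)*(b^2 - 4*b - 5) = (b - 4)*(b + 1)^2*(b - 5)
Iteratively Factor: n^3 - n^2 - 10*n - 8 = (n + 2)*(n^2 - 3*n - 4) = (n + 1)*(n + 2)*(n - 4)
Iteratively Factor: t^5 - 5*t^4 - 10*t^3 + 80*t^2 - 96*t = (t + 4)*(t^4 - 9*t^3 + 26*t^2 - 24*t) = (t - 3)*(t + 4)*(t^3 - 6*t^2 + 8*t) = (t - 3)*(t - 2)*(t + 4)*(t^2 - 4*t) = t*(t - 3)*(t - 2)*(t + 4)*(t - 4)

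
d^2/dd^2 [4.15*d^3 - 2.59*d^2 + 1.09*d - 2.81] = 24.9*d - 5.18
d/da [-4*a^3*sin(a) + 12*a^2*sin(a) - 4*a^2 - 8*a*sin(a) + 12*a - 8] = -4*a^3*cos(a) + 12*sqrt(2)*a^2*cos(a + pi/4) + 24*a*sin(a) - 8*a*cos(a) - 8*a - 8*sin(a) + 12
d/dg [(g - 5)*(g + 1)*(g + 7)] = 3*g^2 + 6*g - 33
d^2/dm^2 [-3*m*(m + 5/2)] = -6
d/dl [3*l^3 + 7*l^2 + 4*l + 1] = 9*l^2 + 14*l + 4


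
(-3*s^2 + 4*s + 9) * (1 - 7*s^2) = 21*s^4 - 28*s^3 - 66*s^2 + 4*s + 9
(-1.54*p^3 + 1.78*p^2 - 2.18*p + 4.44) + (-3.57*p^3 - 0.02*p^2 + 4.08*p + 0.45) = -5.11*p^3 + 1.76*p^2 + 1.9*p + 4.89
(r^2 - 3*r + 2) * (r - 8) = r^3 - 11*r^2 + 26*r - 16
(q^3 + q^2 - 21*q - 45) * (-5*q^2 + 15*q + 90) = -5*q^5 + 10*q^4 + 210*q^3 - 2565*q - 4050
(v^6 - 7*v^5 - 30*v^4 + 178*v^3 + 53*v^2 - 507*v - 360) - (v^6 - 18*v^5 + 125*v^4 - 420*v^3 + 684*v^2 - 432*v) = 11*v^5 - 155*v^4 + 598*v^3 - 631*v^2 - 75*v - 360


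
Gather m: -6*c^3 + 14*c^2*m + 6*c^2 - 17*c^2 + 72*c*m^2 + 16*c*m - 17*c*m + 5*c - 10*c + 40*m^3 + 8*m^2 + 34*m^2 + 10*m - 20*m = -6*c^3 - 11*c^2 - 5*c + 40*m^3 + m^2*(72*c + 42) + m*(14*c^2 - c - 10)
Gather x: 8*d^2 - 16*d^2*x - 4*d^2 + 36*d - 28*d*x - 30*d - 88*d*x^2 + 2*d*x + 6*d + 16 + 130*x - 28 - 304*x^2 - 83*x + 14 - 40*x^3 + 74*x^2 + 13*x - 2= 4*d^2 + 12*d - 40*x^3 + x^2*(-88*d - 230) + x*(-16*d^2 - 26*d + 60)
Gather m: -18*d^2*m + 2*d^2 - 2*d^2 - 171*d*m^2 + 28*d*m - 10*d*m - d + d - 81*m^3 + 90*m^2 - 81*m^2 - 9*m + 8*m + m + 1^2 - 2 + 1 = -81*m^3 + m^2*(9 - 171*d) + m*(-18*d^2 + 18*d)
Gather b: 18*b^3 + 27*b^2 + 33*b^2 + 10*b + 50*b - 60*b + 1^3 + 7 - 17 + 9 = 18*b^3 + 60*b^2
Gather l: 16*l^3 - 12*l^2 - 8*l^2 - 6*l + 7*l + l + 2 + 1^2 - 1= 16*l^3 - 20*l^2 + 2*l + 2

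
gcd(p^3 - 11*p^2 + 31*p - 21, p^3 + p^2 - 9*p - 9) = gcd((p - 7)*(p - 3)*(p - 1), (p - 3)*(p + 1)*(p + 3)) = p - 3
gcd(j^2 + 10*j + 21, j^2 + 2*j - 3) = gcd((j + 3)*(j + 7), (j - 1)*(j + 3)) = j + 3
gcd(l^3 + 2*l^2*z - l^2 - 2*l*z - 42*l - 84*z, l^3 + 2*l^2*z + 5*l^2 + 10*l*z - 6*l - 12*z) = l^2 + 2*l*z + 6*l + 12*z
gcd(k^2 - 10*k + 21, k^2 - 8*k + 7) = k - 7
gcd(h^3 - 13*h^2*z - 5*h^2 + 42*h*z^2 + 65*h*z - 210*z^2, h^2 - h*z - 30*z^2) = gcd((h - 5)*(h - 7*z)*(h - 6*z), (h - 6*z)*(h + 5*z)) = -h + 6*z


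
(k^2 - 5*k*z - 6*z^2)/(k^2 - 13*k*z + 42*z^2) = (-k - z)/(-k + 7*z)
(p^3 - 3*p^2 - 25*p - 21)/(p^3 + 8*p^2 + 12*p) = (p^3 - 3*p^2 - 25*p - 21)/(p*(p^2 + 8*p + 12))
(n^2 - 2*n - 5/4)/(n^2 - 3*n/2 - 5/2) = (n + 1/2)/(n + 1)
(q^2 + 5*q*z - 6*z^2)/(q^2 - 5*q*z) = (q^2 + 5*q*z - 6*z^2)/(q*(q - 5*z))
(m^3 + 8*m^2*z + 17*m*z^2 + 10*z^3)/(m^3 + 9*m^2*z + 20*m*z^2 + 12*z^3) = (m + 5*z)/(m + 6*z)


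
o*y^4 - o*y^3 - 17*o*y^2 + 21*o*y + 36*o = (y - 3)^2*(y + 4)*(o*y + o)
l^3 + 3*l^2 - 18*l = l*(l - 3)*(l + 6)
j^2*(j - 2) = j^3 - 2*j^2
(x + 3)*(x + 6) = x^2 + 9*x + 18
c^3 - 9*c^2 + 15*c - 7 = (c - 7)*(c - 1)^2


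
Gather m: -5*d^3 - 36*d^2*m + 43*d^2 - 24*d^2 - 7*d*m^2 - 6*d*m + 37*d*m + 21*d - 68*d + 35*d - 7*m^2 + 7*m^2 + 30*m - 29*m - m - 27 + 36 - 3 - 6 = -5*d^3 + 19*d^2 - 7*d*m^2 - 12*d + m*(-36*d^2 + 31*d)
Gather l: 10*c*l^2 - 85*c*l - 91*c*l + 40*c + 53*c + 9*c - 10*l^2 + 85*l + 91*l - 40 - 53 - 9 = 102*c + l^2*(10*c - 10) + l*(176 - 176*c) - 102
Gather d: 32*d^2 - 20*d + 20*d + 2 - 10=32*d^2 - 8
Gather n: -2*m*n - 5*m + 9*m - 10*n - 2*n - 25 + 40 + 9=4*m + n*(-2*m - 12) + 24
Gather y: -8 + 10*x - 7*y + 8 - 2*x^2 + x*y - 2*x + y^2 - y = -2*x^2 + 8*x + y^2 + y*(x - 8)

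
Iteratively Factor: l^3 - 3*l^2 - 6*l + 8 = (l - 1)*(l^2 - 2*l - 8) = (l - 4)*(l - 1)*(l + 2)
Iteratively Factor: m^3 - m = (m - 1)*(m^2 + m) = m*(m - 1)*(m + 1)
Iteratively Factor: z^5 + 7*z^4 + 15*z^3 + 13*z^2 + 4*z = (z + 1)*(z^4 + 6*z^3 + 9*z^2 + 4*z) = (z + 1)^2*(z^3 + 5*z^2 + 4*z) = (z + 1)^3*(z^2 + 4*z) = z*(z + 1)^3*(z + 4)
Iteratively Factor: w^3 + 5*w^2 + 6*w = (w + 3)*(w^2 + 2*w) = (w + 2)*(w + 3)*(w)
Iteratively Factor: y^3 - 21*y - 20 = (y - 5)*(y^2 + 5*y + 4) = (y - 5)*(y + 1)*(y + 4)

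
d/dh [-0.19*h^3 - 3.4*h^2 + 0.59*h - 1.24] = -0.57*h^2 - 6.8*h + 0.59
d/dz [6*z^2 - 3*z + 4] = 12*z - 3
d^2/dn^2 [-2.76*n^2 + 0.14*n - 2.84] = -5.52000000000000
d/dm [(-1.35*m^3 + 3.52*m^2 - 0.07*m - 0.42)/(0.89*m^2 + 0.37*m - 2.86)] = (-1.2015*m^4 - 0.999*m^3 + 12.9477*m^2 - 19.3868*m + 0.3556)/(0.7921*m^4 + 0.6586*m^3 - 4.9539*m^2 - 2.1164*m + 8.1796)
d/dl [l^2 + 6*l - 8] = 2*l + 6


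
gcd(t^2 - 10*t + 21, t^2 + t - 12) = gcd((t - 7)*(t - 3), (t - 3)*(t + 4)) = t - 3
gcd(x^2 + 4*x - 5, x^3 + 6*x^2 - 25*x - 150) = x + 5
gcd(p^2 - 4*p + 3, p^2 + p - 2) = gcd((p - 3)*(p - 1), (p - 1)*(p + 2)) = p - 1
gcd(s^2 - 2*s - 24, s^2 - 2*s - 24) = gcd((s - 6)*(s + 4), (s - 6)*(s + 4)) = s^2 - 2*s - 24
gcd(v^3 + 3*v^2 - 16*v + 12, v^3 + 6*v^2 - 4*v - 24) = v^2 + 4*v - 12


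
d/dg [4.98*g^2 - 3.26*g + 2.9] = 9.96*g - 3.26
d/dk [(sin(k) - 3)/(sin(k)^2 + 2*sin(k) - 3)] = (6*sin(k) + cos(k)^2 + 2)*cos(k)/(sin(k)^2 + 2*sin(k) - 3)^2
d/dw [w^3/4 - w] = 3*w^2/4 - 1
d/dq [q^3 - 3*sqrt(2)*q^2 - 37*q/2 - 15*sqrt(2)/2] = 3*q^2 - 6*sqrt(2)*q - 37/2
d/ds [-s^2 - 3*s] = -2*s - 3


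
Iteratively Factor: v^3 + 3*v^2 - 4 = (v - 1)*(v^2 + 4*v + 4) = (v - 1)*(v + 2)*(v + 2)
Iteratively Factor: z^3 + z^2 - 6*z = (z)*(z^2 + z - 6) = z*(z - 2)*(z + 3)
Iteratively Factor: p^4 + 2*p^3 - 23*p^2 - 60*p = (p + 3)*(p^3 - p^2 - 20*p) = (p - 5)*(p + 3)*(p^2 + 4*p) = p*(p - 5)*(p + 3)*(p + 4)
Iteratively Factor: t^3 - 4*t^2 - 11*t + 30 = (t + 3)*(t^2 - 7*t + 10) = (t - 2)*(t + 3)*(t - 5)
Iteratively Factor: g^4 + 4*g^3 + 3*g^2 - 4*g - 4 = (g + 1)*(g^3 + 3*g^2 - 4) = (g + 1)*(g + 2)*(g^2 + g - 2) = (g - 1)*(g + 1)*(g + 2)*(g + 2)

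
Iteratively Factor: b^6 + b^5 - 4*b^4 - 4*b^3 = (b - 2)*(b^5 + 3*b^4 + 2*b^3) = b*(b - 2)*(b^4 + 3*b^3 + 2*b^2) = b*(b - 2)*(b + 2)*(b^3 + b^2) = b*(b - 2)*(b + 1)*(b + 2)*(b^2) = b^2*(b - 2)*(b + 1)*(b + 2)*(b)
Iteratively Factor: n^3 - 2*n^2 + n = (n - 1)*(n^2 - n) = (n - 1)^2*(n)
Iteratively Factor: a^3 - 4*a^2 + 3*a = (a - 3)*(a^2 - a) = (a - 3)*(a - 1)*(a)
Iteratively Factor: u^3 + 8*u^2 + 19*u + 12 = (u + 4)*(u^2 + 4*u + 3) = (u + 3)*(u + 4)*(u + 1)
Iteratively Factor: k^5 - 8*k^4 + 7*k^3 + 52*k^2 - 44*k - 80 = (k - 2)*(k^4 - 6*k^3 - 5*k^2 + 42*k + 40) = (k - 4)*(k - 2)*(k^3 - 2*k^2 - 13*k - 10) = (k - 4)*(k - 2)*(k + 2)*(k^2 - 4*k - 5) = (k - 5)*(k - 4)*(k - 2)*(k + 2)*(k + 1)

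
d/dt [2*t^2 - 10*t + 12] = 4*t - 10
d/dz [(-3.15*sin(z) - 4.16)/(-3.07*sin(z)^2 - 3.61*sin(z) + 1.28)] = (-25.5424*sin(z) + 4.83525*cos(2*z) - 23.88485)*cos(z)/(3.07*sin(z)^2 + 3.61*sin(z) - 1.28)^2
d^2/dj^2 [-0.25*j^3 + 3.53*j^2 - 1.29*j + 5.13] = 7.06 - 1.5*j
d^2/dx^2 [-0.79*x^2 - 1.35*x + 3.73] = -1.58000000000000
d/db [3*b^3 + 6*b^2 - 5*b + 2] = 9*b^2 + 12*b - 5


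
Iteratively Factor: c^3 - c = (c + 1)*(c^2 - c) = c*(c + 1)*(c - 1)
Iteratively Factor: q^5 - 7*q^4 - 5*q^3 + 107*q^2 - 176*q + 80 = (q - 5)*(q^4 - 2*q^3 - 15*q^2 + 32*q - 16) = (q - 5)*(q + 4)*(q^3 - 6*q^2 + 9*q - 4) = (q - 5)*(q - 4)*(q + 4)*(q^2 - 2*q + 1) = (q - 5)*(q - 4)*(q - 1)*(q + 4)*(q - 1)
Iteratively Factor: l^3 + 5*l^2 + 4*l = (l)*(l^2 + 5*l + 4) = l*(l + 1)*(l + 4)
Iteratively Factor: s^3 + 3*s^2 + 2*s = (s)*(s^2 + 3*s + 2) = s*(s + 2)*(s + 1)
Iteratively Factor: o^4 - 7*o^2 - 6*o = (o + 2)*(o^3 - 2*o^2 - 3*o) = (o - 3)*(o + 2)*(o^2 + o) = o*(o - 3)*(o + 2)*(o + 1)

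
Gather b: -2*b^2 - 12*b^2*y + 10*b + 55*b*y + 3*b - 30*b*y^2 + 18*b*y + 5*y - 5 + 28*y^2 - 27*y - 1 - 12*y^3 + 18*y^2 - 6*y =b^2*(-12*y - 2) + b*(-30*y^2 + 73*y + 13) - 12*y^3 + 46*y^2 - 28*y - 6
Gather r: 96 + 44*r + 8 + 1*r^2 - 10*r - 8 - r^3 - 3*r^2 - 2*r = -r^3 - 2*r^2 + 32*r + 96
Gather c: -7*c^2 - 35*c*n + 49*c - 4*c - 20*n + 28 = -7*c^2 + c*(45 - 35*n) - 20*n + 28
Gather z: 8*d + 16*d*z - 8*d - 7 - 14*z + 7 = z*(16*d - 14)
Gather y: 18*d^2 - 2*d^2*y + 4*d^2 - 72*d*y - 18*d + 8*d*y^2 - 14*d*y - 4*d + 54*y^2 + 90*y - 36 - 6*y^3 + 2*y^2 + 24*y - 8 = 22*d^2 - 22*d - 6*y^3 + y^2*(8*d + 56) + y*(-2*d^2 - 86*d + 114) - 44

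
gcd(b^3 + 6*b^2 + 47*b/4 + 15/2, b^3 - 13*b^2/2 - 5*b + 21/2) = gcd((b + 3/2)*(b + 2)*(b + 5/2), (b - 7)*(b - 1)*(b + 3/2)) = b + 3/2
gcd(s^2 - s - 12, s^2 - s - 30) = 1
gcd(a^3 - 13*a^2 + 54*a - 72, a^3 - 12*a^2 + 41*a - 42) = a - 3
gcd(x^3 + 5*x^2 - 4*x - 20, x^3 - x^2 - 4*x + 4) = x^2 - 4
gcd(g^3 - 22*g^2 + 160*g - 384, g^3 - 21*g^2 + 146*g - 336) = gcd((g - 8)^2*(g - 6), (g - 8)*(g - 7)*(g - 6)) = g^2 - 14*g + 48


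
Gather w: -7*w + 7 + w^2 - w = w^2 - 8*w + 7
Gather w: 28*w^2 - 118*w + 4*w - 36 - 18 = 28*w^2 - 114*w - 54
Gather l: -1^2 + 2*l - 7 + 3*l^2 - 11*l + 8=3*l^2 - 9*l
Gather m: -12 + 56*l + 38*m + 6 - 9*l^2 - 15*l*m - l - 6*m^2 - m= -9*l^2 + 55*l - 6*m^2 + m*(37 - 15*l) - 6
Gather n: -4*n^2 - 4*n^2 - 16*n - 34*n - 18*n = -8*n^2 - 68*n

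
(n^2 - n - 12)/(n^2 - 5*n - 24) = (n - 4)/(n - 8)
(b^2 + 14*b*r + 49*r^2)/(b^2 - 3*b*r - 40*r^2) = (-b^2 - 14*b*r - 49*r^2)/(-b^2 + 3*b*r + 40*r^2)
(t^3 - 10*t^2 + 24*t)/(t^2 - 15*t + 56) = t*(t^2 - 10*t + 24)/(t^2 - 15*t + 56)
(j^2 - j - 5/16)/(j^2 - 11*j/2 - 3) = (-16*j^2 + 16*j + 5)/(8*(-2*j^2 + 11*j + 6))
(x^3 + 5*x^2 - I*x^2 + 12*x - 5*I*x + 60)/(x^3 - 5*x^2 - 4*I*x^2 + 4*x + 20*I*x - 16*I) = (x^2 + x*(5 + 3*I) + 15*I)/(x^2 - 5*x + 4)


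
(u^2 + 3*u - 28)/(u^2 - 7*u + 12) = (u + 7)/(u - 3)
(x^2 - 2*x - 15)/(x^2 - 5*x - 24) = (x - 5)/(x - 8)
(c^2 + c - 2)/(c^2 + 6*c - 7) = (c + 2)/(c + 7)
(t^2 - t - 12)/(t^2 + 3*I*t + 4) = (t^2 - t - 12)/(t^2 + 3*I*t + 4)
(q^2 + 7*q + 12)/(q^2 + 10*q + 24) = (q + 3)/(q + 6)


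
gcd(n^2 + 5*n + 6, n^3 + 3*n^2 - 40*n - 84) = n + 2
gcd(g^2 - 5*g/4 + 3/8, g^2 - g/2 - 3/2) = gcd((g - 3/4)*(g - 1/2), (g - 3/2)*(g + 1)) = 1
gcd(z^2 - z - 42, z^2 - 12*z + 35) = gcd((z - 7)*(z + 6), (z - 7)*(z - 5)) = z - 7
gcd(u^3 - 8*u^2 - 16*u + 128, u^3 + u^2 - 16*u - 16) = u^2 - 16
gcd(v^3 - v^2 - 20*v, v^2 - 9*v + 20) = v - 5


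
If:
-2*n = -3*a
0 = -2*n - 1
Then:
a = -1/3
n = -1/2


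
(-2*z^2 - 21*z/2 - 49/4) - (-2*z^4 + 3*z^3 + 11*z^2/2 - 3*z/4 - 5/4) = 2*z^4 - 3*z^3 - 15*z^2/2 - 39*z/4 - 11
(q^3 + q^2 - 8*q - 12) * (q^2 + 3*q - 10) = q^5 + 4*q^4 - 15*q^3 - 46*q^2 + 44*q + 120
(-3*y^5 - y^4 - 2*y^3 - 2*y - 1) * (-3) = 9*y^5 + 3*y^4 + 6*y^3 + 6*y + 3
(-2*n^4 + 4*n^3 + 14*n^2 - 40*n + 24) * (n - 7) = -2*n^5 + 18*n^4 - 14*n^3 - 138*n^2 + 304*n - 168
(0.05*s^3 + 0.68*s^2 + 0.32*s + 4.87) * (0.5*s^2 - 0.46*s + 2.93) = 0.025*s^5 + 0.317*s^4 - 0.00630000000000003*s^3 + 4.2802*s^2 - 1.3026*s + 14.2691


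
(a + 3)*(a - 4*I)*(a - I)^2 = a^4 + 3*a^3 - 6*I*a^3 - 9*a^2 - 18*I*a^2 - 27*a + 4*I*a + 12*I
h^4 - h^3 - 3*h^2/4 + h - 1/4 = (h - 1)*(h - 1/2)^2*(h + 1)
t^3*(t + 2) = t^4 + 2*t^3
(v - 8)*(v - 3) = v^2 - 11*v + 24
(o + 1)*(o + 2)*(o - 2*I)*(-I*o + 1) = -I*o^4 - o^3 - 3*I*o^3 - 3*o^2 - 4*I*o^2 - 2*o - 6*I*o - 4*I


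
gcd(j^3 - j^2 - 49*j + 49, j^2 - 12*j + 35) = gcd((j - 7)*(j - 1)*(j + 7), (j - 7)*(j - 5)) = j - 7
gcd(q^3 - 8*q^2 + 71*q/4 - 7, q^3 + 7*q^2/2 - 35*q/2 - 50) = q - 4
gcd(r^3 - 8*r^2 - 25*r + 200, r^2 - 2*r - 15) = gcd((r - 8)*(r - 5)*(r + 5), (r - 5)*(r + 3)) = r - 5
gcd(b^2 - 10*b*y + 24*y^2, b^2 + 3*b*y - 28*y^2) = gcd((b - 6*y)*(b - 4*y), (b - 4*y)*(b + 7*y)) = -b + 4*y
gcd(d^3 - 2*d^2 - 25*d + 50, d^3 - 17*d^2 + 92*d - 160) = d - 5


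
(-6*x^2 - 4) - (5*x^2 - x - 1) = -11*x^2 + x - 3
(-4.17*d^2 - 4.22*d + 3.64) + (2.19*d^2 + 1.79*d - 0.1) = -1.98*d^2 - 2.43*d + 3.54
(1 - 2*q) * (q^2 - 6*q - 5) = -2*q^3 + 13*q^2 + 4*q - 5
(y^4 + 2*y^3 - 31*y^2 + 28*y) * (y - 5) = y^5 - 3*y^4 - 41*y^3 + 183*y^2 - 140*y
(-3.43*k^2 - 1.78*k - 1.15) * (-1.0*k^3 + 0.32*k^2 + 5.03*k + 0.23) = 3.43*k^5 + 0.6824*k^4 - 16.6725*k^3 - 10.1103*k^2 - 6.1939*k - 0.2645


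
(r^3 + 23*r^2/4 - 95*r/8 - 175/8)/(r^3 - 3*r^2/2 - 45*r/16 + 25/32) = 4*(r + 7)/(4*r - 1)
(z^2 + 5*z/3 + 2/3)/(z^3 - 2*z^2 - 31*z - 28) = (z + 2/3)/(z^2 - 3*z - 28)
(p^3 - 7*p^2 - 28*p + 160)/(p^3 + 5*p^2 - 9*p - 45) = (p^2 - 12*p + 32)/(p^2 - 9)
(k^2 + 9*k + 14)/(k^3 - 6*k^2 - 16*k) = (k + 7)/(k*(k - 8))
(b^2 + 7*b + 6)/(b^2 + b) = (b + 6)/b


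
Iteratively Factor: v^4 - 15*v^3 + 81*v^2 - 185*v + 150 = (v - 5)*(v^3 - 10*v^2 + 31*v - 30) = (v - 5)*(v - 3)*(v^2 - 7*v + 10) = (v - 5)*(v - 3)*(v - 2)*(v - 5)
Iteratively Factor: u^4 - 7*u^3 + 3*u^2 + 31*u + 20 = (u - 5)*(u^3 - 2*u^2 - 7*u - 4) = (u - 5)*(u - 4)*(u^2 + 2*u + 1) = (u - 5)*(u - 4)*(u + 1)*(u + 1)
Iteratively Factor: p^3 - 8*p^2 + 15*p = (p - 3)*(p^2 - 5*p) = p*(p - 3)*(p - 5)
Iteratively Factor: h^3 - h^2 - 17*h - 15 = (h + 1)*(h^2 - 2*h - 15) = (h + 1)*(h + 3)*(h - 5)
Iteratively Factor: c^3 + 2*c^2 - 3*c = (c - 1)*(c^2 + 3*c) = (c - 1)*(c + 3)*(c)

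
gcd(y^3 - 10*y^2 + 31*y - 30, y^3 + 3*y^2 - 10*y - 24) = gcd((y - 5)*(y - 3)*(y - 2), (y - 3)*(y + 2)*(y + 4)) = y - 3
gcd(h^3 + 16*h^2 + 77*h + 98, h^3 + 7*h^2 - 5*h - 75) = 1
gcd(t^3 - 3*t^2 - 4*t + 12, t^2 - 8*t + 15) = t - 3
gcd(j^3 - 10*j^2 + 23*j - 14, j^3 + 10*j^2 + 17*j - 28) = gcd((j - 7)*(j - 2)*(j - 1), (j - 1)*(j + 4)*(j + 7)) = j - 1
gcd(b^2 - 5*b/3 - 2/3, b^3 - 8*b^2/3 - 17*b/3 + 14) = b - 2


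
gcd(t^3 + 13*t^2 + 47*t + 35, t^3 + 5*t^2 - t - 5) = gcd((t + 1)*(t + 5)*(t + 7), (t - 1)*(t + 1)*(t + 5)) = t^2 + 6*t + 5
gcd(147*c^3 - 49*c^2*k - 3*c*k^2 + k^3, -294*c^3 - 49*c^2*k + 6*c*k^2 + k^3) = 49*c^2 - k^2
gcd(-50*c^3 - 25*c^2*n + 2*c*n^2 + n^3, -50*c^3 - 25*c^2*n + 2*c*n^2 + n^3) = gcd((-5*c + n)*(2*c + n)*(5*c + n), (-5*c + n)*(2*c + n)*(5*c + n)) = 50*c^3 + 25*c^2*n - 2*c*n^2 - n^3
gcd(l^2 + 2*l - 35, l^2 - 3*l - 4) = 1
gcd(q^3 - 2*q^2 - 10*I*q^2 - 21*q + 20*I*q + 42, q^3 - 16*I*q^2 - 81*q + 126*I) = q^2 - 10*I*q - 21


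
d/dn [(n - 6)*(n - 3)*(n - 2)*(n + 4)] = 4*n^3 - 21*n^2 - 16*n + 108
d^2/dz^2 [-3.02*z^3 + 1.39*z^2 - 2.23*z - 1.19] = 2.78 - 18.12*z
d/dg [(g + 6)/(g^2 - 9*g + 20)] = (g^2 - 9*g - (g + 6)*(2*g - 9) + 20)/(g^2 - 9*g + 20)^2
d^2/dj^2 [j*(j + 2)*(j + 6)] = 6*j + 16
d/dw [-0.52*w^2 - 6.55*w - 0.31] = -1.04*w - 6.55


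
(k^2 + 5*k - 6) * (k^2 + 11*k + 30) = k^4 + 16*k^3 + 79*k^2 + 84*k - 180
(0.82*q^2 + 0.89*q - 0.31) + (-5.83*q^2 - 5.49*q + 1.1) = -5.01*q^2 - 4.6*q + 0.79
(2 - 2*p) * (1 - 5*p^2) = 10*p^3 - 10*p^2 - 2*p + 2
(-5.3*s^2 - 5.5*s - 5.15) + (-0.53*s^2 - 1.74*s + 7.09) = -5.83*s^2 - 7.24*s + 1.94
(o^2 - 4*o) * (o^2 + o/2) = o^4 - 7*o^3/2 - 2*o^2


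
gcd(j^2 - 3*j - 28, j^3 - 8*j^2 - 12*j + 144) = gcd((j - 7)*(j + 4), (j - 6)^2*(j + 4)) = j + 4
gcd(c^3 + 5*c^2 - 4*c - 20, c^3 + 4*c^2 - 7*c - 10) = c^2 + 3*c - 10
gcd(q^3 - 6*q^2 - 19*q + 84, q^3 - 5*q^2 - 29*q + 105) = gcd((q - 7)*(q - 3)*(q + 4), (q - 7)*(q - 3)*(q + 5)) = q^2 - 10*q + 21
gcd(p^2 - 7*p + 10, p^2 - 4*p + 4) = p - 2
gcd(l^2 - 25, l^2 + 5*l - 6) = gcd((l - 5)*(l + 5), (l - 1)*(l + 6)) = 1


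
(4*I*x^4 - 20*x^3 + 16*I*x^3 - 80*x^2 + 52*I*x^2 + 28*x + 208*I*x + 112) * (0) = 0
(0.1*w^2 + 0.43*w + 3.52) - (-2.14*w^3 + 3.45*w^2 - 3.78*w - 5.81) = 2.14*w^3 - 3.35*w^2 + 4.21*w + 9.33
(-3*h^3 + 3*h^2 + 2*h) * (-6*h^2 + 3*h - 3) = 18*h^5 - 27*h^4 + 6*h^3 - 3*h^2 - 6*h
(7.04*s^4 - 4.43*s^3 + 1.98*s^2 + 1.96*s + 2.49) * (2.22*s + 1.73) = 15.6288*s^5 + 2.3446*s^4 - 3.2683*s^3 + 7.7766*s^2 + 8.9186*s + 4.3077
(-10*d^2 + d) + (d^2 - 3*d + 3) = -9*d^2 - 2*d + 3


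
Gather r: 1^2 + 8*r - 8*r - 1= 0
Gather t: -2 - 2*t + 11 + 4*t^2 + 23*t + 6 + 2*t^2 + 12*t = 6*t^2 + 33*t + 15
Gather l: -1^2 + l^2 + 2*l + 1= l^2 + 2*l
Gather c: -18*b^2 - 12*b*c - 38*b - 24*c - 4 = -18*b^2 - 38*b + c*(-12*b - 24) - 4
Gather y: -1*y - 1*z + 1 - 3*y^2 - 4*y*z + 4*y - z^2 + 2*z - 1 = -3*y^2 + y*(3 - 4*z) - z^2 + z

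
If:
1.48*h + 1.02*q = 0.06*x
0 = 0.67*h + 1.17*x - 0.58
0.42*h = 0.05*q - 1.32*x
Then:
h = 2.50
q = -3.68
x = -0.93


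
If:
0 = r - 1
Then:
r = 1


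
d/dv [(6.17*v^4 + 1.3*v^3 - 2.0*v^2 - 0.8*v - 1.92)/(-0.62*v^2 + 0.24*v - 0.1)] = (-7.6508*v^5 + 3.6364*v^4 - 1.844*v^3 - 1.366*v^2 - 1.9808*v + 0.5408)/(0.3844*v^4 - 0.2976*v^3 + 0.1816*v^2 - 0.048*v + 0.01)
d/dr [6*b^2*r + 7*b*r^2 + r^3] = 6*b^2 + 14*b*r + 3*r^2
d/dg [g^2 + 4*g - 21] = 2*g + 4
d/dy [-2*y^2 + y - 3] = 1 - 4*y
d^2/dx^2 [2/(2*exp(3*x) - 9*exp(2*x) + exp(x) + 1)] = 2*((-18*exp(2*x) + 36*exp(x) - 1)*(2*exp(3*x) - 9*exp(2*x) + exp(x) + 1) + 2*(6*exp(2*x) - 18*exp(x) + 1)^2*exp(x))*exp(x)/(2*exp(3*x) - 9*exp(2*x) + exp(x) + 1)^3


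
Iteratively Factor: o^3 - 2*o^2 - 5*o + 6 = (o + 2)*(o^2 - 4*o + 3) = (o - 1)*(o + 2)*(o - 3)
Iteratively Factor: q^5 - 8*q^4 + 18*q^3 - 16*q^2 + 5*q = (q - 1)*(q^4 - 7*q^3 + 11*q^2 - 5*q) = (q - 1)^2*(q^3 - 6*q^2 + 5*q) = (q - 5)*(q - 1)^2*(q^2 - q) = (q - 5)*(q - 1)^3*(q)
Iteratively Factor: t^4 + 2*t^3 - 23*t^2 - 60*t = (t + 4)*(t^3 - 2*t^2 - 15*t) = (t + 3)*(t + 4)*(t^2 - 5*t) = (t - 5)*(t + 3)*(t + 4)*(t)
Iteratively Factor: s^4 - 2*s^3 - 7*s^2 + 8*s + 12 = (s + 1)*(s^3 - 3*s^2 - 4*s + 12) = (s - 2)*(s + 1)*(s^2 - s - 6) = (s - 2)*(s + 1)*(s + 2)*(s - 3)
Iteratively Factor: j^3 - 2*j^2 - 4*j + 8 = (j - 2)*(j^2 - 4) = (j - 2)^2*(j + 2)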